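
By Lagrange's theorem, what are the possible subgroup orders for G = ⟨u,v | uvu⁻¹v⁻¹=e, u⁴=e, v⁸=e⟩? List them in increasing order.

|G| = 32 = 2⁵. By Lagrange's theorem the order of any subgroup divides 32; the divisors of 32 are 1, 2, 4, 8, 16, 32.

Answer: 1, 2, 4, 8, 16, 32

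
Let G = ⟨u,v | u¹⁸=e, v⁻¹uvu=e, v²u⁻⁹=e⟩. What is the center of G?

An element z ∈ Z(G) iff z commutes with every generator.
For example u⁹ is central: (u⁹)·u = u¹⁰ = u·(u⁹); (u⁹)·v = v⁻¹ = v·(u⁹).
Whereas u ∉ Z(G) since u·v = uv ≠ u⁸v⁻¹ = v·u.
Checking each of the 36 elements this way gives Z(G) = {e, u⁹}, of order 2.

Answer: {e, u⁹}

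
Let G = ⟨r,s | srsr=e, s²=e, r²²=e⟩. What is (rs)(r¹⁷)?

Compute (rs) · (r¹⁷) by multiplying left to right and reducing via the relations at each step:
  (rs) · r¹⁷ = r⁶s

Answer: r⁶s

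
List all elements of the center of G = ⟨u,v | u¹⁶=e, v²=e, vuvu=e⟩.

An element z ∈ Z(G) iff z commutes with every generator.
For example u⁸ is central: (u⁸)·u = u⁹ = u·(u⁸); (u⁸)·v = u⁸v = v·(u⁸).
Whereas u ∉ Z(G) since u·v = uv ≠ u¹⁵v = v·u.
Checking each of the 32 elements this way gives Z(G) = {e, u⁸}, of order 2.

Answer: {e, u⁸}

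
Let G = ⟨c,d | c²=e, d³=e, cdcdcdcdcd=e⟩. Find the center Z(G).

An element z ∈ Z(G) iff z commutes with every generator.
For example e is central: e·c = c = c·e; e·d = d = d·e.
Whereas c ∉ Z(G) since c·d = cd ≠ dc = d·c.
Checking each of the 60 elements this way gives Z(G) = {e}, of order 1.

Answer: {e}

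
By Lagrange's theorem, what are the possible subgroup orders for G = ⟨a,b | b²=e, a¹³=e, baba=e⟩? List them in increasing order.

|G| = 26 = 2 · 13. By Lagrange's theorem the order of any subgroup divides 26; the divisors of 26 are 1, 2, 13, 26.

Answer: 1, 2, 13, 26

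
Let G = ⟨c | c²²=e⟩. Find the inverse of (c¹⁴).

The order of (c¹⁴) is 11 (smallest k with (c¹⁴)ᵏ = e), so (c¹⁴)⁻¹ = (c¹⁴)¹⁰ = c⁸.
Check: (c¹⁴) · (c⁸) → (c¹⁴) · c⁸ = e, giving e as required.

Answer: c⁸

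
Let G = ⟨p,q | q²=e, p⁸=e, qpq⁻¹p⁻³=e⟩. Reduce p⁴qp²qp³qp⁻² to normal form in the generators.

Multiply left to right, reducing at each step:
  (p⁴) · q = p⁴q
  (p⁴q) · p² = p²q
  (p²q) · q = p²
  (p²) · p³ = p⁵
  (p⁵) · q = p⁵q
  (p⁵q) · p⁻² = p⁷q

Answer: p⁷q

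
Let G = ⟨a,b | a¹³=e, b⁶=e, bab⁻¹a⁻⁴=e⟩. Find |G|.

Enumerate words in the generators, reducing via the relations: the distinct elements are
  {a, b, e, ab, a², a³, a⁴, a⁵, a⁶, a⁷, a⁸, a⁹, b², b³, b⁴, b⁵, ab², ab³, ab⁴, ab⁵, a²b, a³b, a¹², a¹¹, a¹⁰, a⁴b, a⁵b, a⁶b, a⁷b, a⁸b, a⁹b, a²b², a²b³, a²b⁴, a²b⁵, a³b², a³b³, a³b⁴, a³b⁵, a¹²b, a¹¹b, a¹⁰b, a⁴b², a⁴b³, a⁴b⁴, a⁴b⁵, a⁵b², a⁵b³, a⁵b⁴, a⁵b⁵, a⁶b², a⁶b³, a⁶b⁴, a⁶b⁵, a⁷b², a⁷b³, a⁷b⁴, a⁷b⁵, a⁸b², a⁸b³, a⁸b⁴, a⁸b⁵, a⁹b², a⁹b³, a⁹b⁴, a⁹b⁵, a¹²b², a¹²b³, a¹²b⁴, a¹²b⁵, a¹¹b², a¹¹b³, a¹¹b⁴, a¹¹b⁵, a¹⁰b², a¹⁰b³, a¹⁰b⁴, a¹⁰b⁵}.
No further products give new elements, so |G| = 78.

Answer: 78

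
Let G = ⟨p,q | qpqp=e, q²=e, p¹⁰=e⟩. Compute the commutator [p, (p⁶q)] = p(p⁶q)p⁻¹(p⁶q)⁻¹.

[p, (p⁶q)] = p·(p⁶q)·p⁻¹·(p⁶q)⁻¹.
  p · (p⁶q) = p⁷q
  (p⁷q) · (p⁹) = p⁸q
  (p⁸q) · (p⁶q) = p²

Answer: p²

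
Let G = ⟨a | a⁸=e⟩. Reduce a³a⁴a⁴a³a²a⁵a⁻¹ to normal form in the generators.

Multiply left to right, reducing at each step:
  (a³) · a⁴ = a⁷
  (a⁷) · a⁴ = a³
  (a³) · a³ = a⁶
  (a⁶) · a² = e
  e · a⁵ = a⁵
  (a⁵) · a⁻¹ = a⁴

Answer: a⁴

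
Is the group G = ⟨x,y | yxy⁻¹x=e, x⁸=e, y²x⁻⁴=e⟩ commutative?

x·y = xy but y·x = x³y⁻¹, so x·y ≠ y·x and G is not abelian.

Answer: No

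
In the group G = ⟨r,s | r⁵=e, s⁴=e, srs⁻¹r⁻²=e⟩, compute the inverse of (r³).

The order of (r³) is 5 (smallest k with (r³)ᵏ = e), so (r³)⁻¹ = (r³)⁴ = r².
Check: (r³) · (r²) → (r³) · r² = e, giving e as required.

Answer: r²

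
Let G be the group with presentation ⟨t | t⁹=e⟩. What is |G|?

G is generated by a single element, so G is cyclic. The relator gives t⁹ = e and no smaller power is forced to be e, so the 9 powers {e, t, t², t³, t⁴, t⁵, t⁶, t⁷, t⁸} are distinct. Hence |G| = 9.

Answer: 9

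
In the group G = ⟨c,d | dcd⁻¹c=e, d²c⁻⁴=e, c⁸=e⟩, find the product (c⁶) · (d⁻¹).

Compute (c⁶) · (d⁻¹) by multiplying left to right and reducing via the relations at each step:
  (c⁶) · d⁻¹ = c²d

Answer: c²d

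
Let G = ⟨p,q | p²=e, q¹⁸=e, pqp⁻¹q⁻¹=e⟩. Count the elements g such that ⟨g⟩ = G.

⟨g⟩ = G would require ord(g) = |G| = 36, but the maximum element order in G is 18 < 36. So G is not cyclic and no single element generates it: the count is 0.

Answer: 0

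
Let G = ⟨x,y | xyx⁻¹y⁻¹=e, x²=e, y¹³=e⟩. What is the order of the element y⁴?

Compute successive powers until reaching e:
  (y⁴)¹ = y⁴, (y⁴)² = y⁸, (y⁴)³ = y¹², (y⁴)⁴ = y³, (y⁴)⁵ = y⁷, (y⁴)⁶ = y¹¹, (y⁴)⁷ = y², (y⁴)⁸ = y⁶, (y⁴)⁹ = y¹⁰, (y⁴)¹⁰ = y, (y⁴)¹¹ = y⁵, (y⁴)¹² = y⁹, (y⁴)¹³ = e.
The smallest positive k with (y⁴)ᵏ = e is 13.

Answer: 13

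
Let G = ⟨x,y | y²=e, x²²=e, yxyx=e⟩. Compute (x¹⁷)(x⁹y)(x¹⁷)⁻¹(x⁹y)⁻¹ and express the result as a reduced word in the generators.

[(x¹⁷), (x⁹y)] = (x¹⁷)·(x⁹y)·(x¹⁷)⁻¹·(x⁹y)⁻¹.
  (x¹⁷) · (x⁹y) = x⁴y
  (x⁴y) · (x⁵) = x²¹y
  (x²¹y) · (x⁹y) = x¹²

Answer: x¹²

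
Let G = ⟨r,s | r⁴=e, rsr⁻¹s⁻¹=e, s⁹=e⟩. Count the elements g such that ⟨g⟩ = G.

G is cyclic of order 36. An element generates G iff its order is 36, and a cyclic group of order 36 has exactly φ(36) = 12 such elements.

Answer: 12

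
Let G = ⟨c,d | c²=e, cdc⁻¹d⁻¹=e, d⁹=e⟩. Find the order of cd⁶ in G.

Compute successive powers until reaching e:
  (cd⁶)¹ = cd⁶, (cd⁶)² = d³, (cd⁶)³ = c, (cd⁶)⁴ = d⁶, (cd⁶)⁵ = cd³, (cd⁶)⁶ = e.
The smallest positive k with (cd⁶)ᵏ = e is 6.

Answer: 6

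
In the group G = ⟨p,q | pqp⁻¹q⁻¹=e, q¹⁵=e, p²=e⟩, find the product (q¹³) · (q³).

Compute (q¹³) · (q³) by multiplying left to right and reducing via the relations at each step:
  (q¹³) · q³ = q

Answer: q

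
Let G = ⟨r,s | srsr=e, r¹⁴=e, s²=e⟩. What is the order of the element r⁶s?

Compute successive powers until reaching e:
  (r⁶s)¹ = r⁶s, (r⁶s)² = e.
The smallest positive k with (r⁶s)ᵏ = e is 2.

Answer: 2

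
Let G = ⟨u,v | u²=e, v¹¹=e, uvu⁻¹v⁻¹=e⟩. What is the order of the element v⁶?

Compute successive powers until reaching e:
  (v⁶)¹ = v⁶, (v⁶)² = v, (v⁶)³ = v⁷, (v⁶)⁴ = v², (v⁶)⁵ = v⁸, (v⁶)⁶ = v³, (v⁶)⁷ = v⁹, (v⁶)⁸ = v⁴, (v⁶)⁹ = v¹⁰, (v⁶)¹⁰ = v⁵, (v⁶)¹¹ = e.
The smallest positive k with (v⁶)ᵏ = e is 11.

Answer: 11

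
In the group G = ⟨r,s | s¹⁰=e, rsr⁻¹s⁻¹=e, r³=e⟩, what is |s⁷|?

Compute successive powers until reaching e:
  (s⁷)¹ = s⁷, (s⁷)² = s⁴, (s⁷)³ = s, (s⁷)⁴ = s⁸, (s⁷)⁵ = s⁵, (s⁷)⁶ = s², (s⁷)⁷ = s⁹, (s⁷)⁸ = s⁶, (s⁷)⁹ = s³, (s⁷)¹⁰ = e.
The smallest positive k with (s⁷)ᵏ = e is 10.

Answer: 10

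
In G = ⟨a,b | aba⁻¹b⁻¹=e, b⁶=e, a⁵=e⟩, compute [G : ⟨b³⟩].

First find ord(b³) by computing successive powers:
  (b³)¹ = b³, (b³)² = e.
So |⟨b³⟩| = ord(b³) = 2. With |G| = 30, by Lagrange [G : ⟨b³⟩] = 30/2 = 15.

Answer: 15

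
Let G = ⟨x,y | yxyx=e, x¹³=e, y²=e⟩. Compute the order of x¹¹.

Compute successive powers until reaching e:
  (x¹¹)¹ = x¹¹, (x¹¹)² = x⁹, (x¹¹)³ = x⁷, (x¹¹)⁴ = x⁵, (x¹¹)⁵ = x³, (x¹¹)⁶ = x, (x¹¹)⁷ = x¹², (x¹¹)⁸ = x¹⁰, (x¹¹)⁹ = x⁸, (x¹¹)¹⁰ = x⁶, (x¹¹)¹¹ = x⁴, (x¹¹)¹² = x², (x¹¹)¹³ = e.
The smallest positive k with (x¹¹)ᵏ = e is 13.

Answer: 13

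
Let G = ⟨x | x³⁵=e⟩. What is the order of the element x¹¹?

Compute successive powers until reaching e:
  (x¹¹)¹ = x¹¹, (x¹¹)² = x²², (x¹¹)³ = x³³, (x¹¹)⁴ = x⁹, (x¹¹)⁵ = x²⁰, (x¹¹)⁶ = x³¹, (x¹¹)⁷ = x⁷, (x¹¹)⁸ = x¹⁸, (x¹¹)⁹ = x²⁹, (x¹¹)¹⁰ = x⁵, (x¹¹)¹¹ = x¹⁶, (x¹¹)¹² = x²⁷, (x¹¹)¹³ = x³, (x¹¹)¹⁴ = x¹⁴, (x¹¹)¹⁵ = x²⁵, (x¹¹)¹⁶ = x, (x¹¹)¹⁷ = x¹², (x¹¹)¹⁸ = x²³, (x¹¹)¹⁹ = x³⁴, (x¹¹)²⁰ = x¹⁰, (x¹¹)²¹ = x²¹, (x¹¹)²² = x³², (x¹¹)²³ = x⁸, (x¹¹)²⁴ = x¹⁹, (x¹¹)²⁵ = x³⁰, (x¹¹)²⁶ = x⁶, (x¹¹)²⁷ = x¹⁷, (x¹¹)²⁸ = x²⁸, (x¹¹)²⁹ = x⁴, (x¹¹)³⁰ = x¹⁵, (x¹¹)³¹ = x²⁶, (x¹¹)³² = x², (x¹¹)³³ = x¹³, (x¹¹)³⁴ = x²⁴, (x¹¹)³⁵ = e.
The smallest positive k with (x¹¹)ᵏ = e is 35.

Answer: 35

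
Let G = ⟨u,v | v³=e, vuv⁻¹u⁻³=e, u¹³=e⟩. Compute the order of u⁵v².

Compute successive powers until reaching e:
  (u⁵v²)¹ = u⁵v², (u⁵v²)² = u¹¹v, (u⁵v²)³ = e.
The smallest positive k with (u⁵v²)ᵏ = e is 3.

Answer: 3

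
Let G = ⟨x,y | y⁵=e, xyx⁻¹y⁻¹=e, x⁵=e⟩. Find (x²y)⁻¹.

The order of (x²y) is 5 (smallest k with (x²y)ᵏ = e), so (x²y)⁻¹ = (x²y)⁴ = x³y⁴.
Check: (x²y) · (x³y⁴) → (x²y) · x³ = y;   y · y⁴ = e, giving e as required.

Answer: x³y⁴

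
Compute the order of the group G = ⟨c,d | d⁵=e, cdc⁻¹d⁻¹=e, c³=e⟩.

Enumerate words in the generators, reducing via the relations: the distinct elements are
  {c, d, e, cd, c², d², d³, d⁴, cd², cd³, cd⁴, c²d, c²d², c²d³, c²d⁴}.
No further products give new elements, so |G| = 15.

Answer: 15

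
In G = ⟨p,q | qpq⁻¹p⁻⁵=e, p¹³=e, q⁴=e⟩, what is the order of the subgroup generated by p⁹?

|⟨p⁹⟩| equals the order of p⁹. Compute successive powers until reaching e:
  (p⁹)¹ = p⁹, (p⁹)² = p⁵, (p⁹)³ = p, (p⁹)⁴ = p¹⁰, (p⁹)⁵ = p⁶, (p⁹)⁶ = p², (p⁹)⁷ = p¹¹, (p⁹)⁸ = p⁷, (p⁹)⁹ = p³, (p⁹)¹⁰ = p¹², (p⁹)¹¹ = p⁸, (p⁹)¹² = p⁴, (p⁹)¹³ = e.
The smallest positive k with (p⁹)ᵏ = e is 13, so |⟨p⁹⟩| = 13.

Answer: 13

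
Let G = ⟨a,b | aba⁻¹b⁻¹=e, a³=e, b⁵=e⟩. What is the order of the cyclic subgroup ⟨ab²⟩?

|⟨ab²⟩| equals the order of ab². Compute successive powers until reaching e:
  (ab²)¹ = ab², (ab²)² = a²b⁴, (ab²)³ = b, (ab²)⁴ = ab³, (ab²)⁵ = a², (ab²)⁶ = b², (ab²)⁷ = ab⁴, (ab²)⁸ = a²b, (ab²)⁹ = b³, (ab²)¹⁰ = a, (ab²)¹¹ = a²b², (ab²)¹² = b⁴, (ab²)¹³ = ab, (ab²)¹⁴ = a²b³, (ab²)¹⁵ = e.
The smallest positive k with (ab²)ᵏ = e is 15, so |⟨ab²⟩| = 15.

Answer: 15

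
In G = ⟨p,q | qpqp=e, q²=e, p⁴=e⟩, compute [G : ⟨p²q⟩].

First find ord(p²q) by computing successive powers:
  (p²q)¹ = p²q, (p²q)² = e.
So |⟨p²q⟩| = ord(p²q) = 2. With |G| = 8, by Lagrange [G : ⟨p²q⟩] = 8/2 = 4.

Answer: 4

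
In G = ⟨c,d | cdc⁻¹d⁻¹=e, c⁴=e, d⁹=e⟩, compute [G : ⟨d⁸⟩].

First find ord(d⁸) by computing successive powers:
  (d⁸)¹ = d⁸, (d⁸)² = d⁷, (d⁸)³ = d⁶, (d⁸)⁴ = d⁵, (d⁸)⁵ = d⁴, (d⁸)⁶ = d³, (d⁸)⁷ = d², (d⁸)⁸ = d, (d⁸)⁹ = e.
So |⟨d⁸⟩| = ord(d⁸) = 9. With |G| = 36, by Lagrange [G : ⟨d⁸⟩] = 36/9 = 4.

Answer: 4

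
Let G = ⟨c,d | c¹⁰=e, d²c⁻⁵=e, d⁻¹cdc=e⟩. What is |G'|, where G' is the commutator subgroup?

G' = [G, G] is generated by all commutators. The generator-pair commutators are: [c, d] = c².
The subgroup they normally generate is {e, c², c⁴, c⁶, c⁸}, of order 5.
Check: |G/G'| = 20/5 = 4 is the order of the abelianisation.

Answer: 5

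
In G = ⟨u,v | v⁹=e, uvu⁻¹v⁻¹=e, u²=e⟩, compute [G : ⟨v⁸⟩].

First find ord(v⁸) by computing successive powers:
  (v⁸)¹ = v⁸, (v⁸)² = v⁷, (v⁸)³ = v⁶, (v⁸)⁴ = v⁵, (v⁸)⁵ = v⁴, (v⁸)⁶ = v³, (v⁸)⁷ = v², (v⁸)⁸ = v, (v⁸)⁹ = e.
So |⟨v⁸⟩| = ord(v⁸) = 9. With |G| = 18, by Lagrange [G : ⟨v⁸⟩] = 18/9 = 2.

Answer: 2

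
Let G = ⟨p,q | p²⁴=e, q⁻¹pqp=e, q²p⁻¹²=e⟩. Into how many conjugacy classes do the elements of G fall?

The conjugacy classes (representative and size) are:
  [e] (size 1), [p] (size 2), [p²] (size 2), [p³] (size 2), [p⁴] (size 2), [p⁵] (size 2), [p¹⁸] (size 2), [p⁷] (size 2), [p¹⁶] (size 2), [p¹⁵] (size 2), [p¹⁴] (size 2), [p¹³] (size 2), [p¹²] (size 1), [p⁶q] (size 12), [p⁵q⁻¹] (size 12).
Class equation: 1 + 2 + 2 + 2 + 2 + 2 + 2 + 2 + 2 + 2 + 2 + 2 + 1 + 12 + 12 = 48 = |G|. So G has 15 conjugacy classes.

Answer: 15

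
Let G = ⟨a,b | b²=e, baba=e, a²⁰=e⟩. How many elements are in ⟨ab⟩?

|⟨ab⟩| equals the order of ab. Compute successive powers until reaching e:
  (ab)¹ = ab, (ab)² = e.
The smallest positive k with (ab)ᵏ = e is 2, so |⟨ab⟩| = 2.

Answer: 2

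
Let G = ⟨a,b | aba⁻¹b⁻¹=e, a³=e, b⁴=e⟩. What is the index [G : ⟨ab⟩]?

First find ord(ab) by computing successive powers:
  (ab)¹ = ab, (ab)² = a²b², (ab)³ = b³, (ab)⁴ = a, (ab)⁵ = a²b, (ab)⁶ = b², (ab)⁷ = ab³, (ab)⁸ = a², (ab)⁹ = b, (ab)¹⁰ = ab², (ab)¹¹ = a²b³, (ab)¹² = e.
So |⟨ab⟩| = ord(ab) = 12. With |G| = 12, by Lagrange [G : ⟨ab⟩] = 12/12 = 1.

Answer: 1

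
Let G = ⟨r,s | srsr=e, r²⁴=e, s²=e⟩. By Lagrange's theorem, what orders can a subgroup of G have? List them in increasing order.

|G| = 48 = 2⁴ · 3. By Lagrange's theorem the order of any subgroup divides 48; the divisors of 48 are 1, 2, 3, 4, 6, 8, 12, 16, 24, 48.

Answer: 1, 2, 3, 4, 6, 8, 12, 16, 24, 48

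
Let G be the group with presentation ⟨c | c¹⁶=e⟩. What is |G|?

G is generated by a single element, so G is cyclic. The relator gives c¹⁶ = e and no smaller power is forced to be e, so the 16 powers {c, e, c², c³, c⁴, c⁵, c⁶, c⁷, c⁸, c⁹, c¹², c¹³, c¹¹, c¹⁰, c¹⁴, c¹⁵} are distinct. Hence |G| = 16.

Answer: 16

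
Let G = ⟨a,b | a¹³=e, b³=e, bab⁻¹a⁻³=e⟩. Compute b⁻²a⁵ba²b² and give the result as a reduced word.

Multiply left to right, reducing at each step:
  b · a⁵ = a²b
  (a²b) · b = a²b²
  (a²b²) · a² = a⁷b²
  (a⁷b²) · b² = a⁷b

Answer: a⁷b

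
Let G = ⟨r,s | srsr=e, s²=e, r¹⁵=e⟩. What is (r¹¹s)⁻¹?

The order of (r¹¹s) is 2 (smallest k with (r¹¹s)ᵏ = e), so (r¹¹s)⁻¹ = (r¹¹s)¹ = r¹¹s.
Check: (r¹¹s) · (r¹¹s) → (r¹¹s) · r¹¹ = s;   s · s = e, giving e as required.

Answer: r¹¹s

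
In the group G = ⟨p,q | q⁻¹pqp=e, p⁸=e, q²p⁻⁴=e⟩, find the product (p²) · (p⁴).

Compute (p²) · (p⁴) by multiplying left to right and reducing via the relations at each step:
  (p²) · p⁴ = p⁶

Answer: p⁶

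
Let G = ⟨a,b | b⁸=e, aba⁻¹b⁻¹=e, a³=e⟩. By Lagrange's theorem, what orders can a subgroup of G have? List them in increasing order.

|G| = 24 = 2³ · 3. By Lagrange's theorem the order of any subgroup divides 24; the divisors of 24 are 1, 2, 3, 4, 6, 8, 12, 24.

Answer: 1, 2, 3, 4, 6, 8, 12, 24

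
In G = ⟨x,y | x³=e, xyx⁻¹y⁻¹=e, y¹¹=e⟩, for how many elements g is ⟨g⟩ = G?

G is cyclic of order 33. An element generates G iff its order is 33, and a cyclic group of order 33 has exactly φ(33) = 20 such elements.

Answer: 20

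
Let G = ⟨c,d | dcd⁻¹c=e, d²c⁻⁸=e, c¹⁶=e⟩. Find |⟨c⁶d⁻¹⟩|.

|⟨c⁶d⁻¹⟩| equals the order of c⁶d⁻¹. Compute successive powers until reaching e:
  (c⁶d⁻¹)¹ = c⁶d⁻¹, (c⁶d⁻¹)² = c⁸, (c⁶d⁻¹)³ = c⁶d, (c⁶d⁻¹)⁴ = e.
The smallest positive k with (c⁶d⁻¹)ᵏ = e is 4, so |⟨c⁶d⁻¹⟩| = 4.

Answer: 4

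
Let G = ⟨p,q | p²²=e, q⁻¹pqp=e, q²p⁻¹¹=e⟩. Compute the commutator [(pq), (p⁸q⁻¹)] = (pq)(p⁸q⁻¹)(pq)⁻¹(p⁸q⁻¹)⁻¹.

[(pq), (p⁸q⁻¹)] = (pq)·(p⁸q⁻¹)·(pq)⁻¹·(p⁸q⁻¹)⁻¹.
  (pq) · (p⁸q⁻¹) = p¹⁵
  (p¹⁵) · (pq⁻¹) = p⁵q
  (p⁵q) · (p⁸q) = p⁸

Answer: p⁸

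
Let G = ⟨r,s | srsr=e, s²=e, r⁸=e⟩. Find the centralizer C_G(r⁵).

⟨r⁵⟩ ⊆ C_G(r⁵) since powers of r⁵ commute with r⁵; so |C_G(r⁵)| ≥ |⟨r⁵⟩| = 8.
By orbit–stabilizer, |C_G(r⁵)| = |G| / |conj. class of r⁵| = 16 / 2 = 8.
The 8 elements commuting with r⁵ are {e, r, r², r³, r⁴, r⁵, r⁶, r⁷}.

Answer: {e, r, r², r³, r⁴, r⁵, r⁶, r⁷}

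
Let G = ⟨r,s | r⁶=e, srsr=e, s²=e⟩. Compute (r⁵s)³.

Compute successive powers of (r⁵s), reducing at each step:
  (r⁵s)²: (r⁵s) · r⁵ = s;   s · s = e
  (r⁵s)³: e · r⁵ = r⁵;   (r⁵) · s = r⁵s

Answer: r⁵s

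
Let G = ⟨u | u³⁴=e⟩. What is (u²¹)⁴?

Compute successive powers of (u²¹), reducing at each step:
  (u²¹)²: (u²¹) · u²¹ = u⁸
  (u²¹)³: (u⁸) · u²¹ = u²⁹
  (u²¹)⁴: (u²⁹) · u²¹ = u¹⁶

Answer: u¹⁶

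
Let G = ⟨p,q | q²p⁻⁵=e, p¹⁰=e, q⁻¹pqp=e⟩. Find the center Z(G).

An element z ∈ Z(G) iff z commutes with every generator.
For example p⁵ is central: (p⁵)·p = p⁶ = p·(p⁵); (p⁵)·q = q⁻¹ = q·(p⁵).
Whereas p ∉ Z(G) since p·q = pq ≠ p⁴q⁻¹ = q·p.
Checking each of the 20 elements this way gives Z(G) = {e, p⁵}, of order 2.

Answer: {e, p⁵}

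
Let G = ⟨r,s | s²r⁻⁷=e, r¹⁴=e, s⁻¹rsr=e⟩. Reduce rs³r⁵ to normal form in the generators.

Multiply left to right, reducing at each step:
  r · s³ = rs⁻¹
  (rs⁻¹) · r⁵ = r³s

Answer: r³s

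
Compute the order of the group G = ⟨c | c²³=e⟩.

G is generated by a single element, so G is cyclic. The relator gives c²³ = e and no smaller power is forced to be e, so the 23 powers {c, e, c², c³, c⁴, c⁵, c⁶, c⁷, c⁸, c⁹, c²², c²¹, c²⁰, c¹², c¹³, c¹¹, c¹⁰, c¹⁴, c¹⁵, c¹⁶, c¹⁷, c¹⁸, c¹⁹} are distinct. Hence |G| = 23.

Answer: 23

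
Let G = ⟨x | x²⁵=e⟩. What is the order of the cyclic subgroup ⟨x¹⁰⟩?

|⟨x¹⁰⟩| equals the order of x¹⁰. Compute successive powers until reaching e:
  (x¹⁰)¹ = x¹⁰, (x¹⁰)² = x²⁰, (x¹⁰)³ = x⁵, (x¹⁰)⁴ = x¹⁵, (x¹⁰)⁵ = e.
The smallest positive k with (x¹⁰)ᵏ = e is 5, so |⟨x¹⁰⟩| = 5.

Answer: 5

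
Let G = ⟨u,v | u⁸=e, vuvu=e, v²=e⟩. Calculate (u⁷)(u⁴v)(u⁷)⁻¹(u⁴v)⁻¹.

[(u⁷), (u⁴v)] = (u⁷)·(u⁴v)·(u⁷)⁻¹·(u⁴v)⁻¹.
  (u⁷) · (u⁴v) = u³v
  (u³v) · u = u²v
  (u²v) · (u⁴v) = u⁶

Answer: u⁶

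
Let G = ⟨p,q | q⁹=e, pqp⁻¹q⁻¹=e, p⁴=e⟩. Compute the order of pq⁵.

Compute successive powers until reaching e:
  (pq⁵)¹ = pq⁵, (pq⁵)² = p²q, (pq⁵)³ = p³q⁶, (pq⁵)⁴ = q², (pq⁵)⁵ = pq⁷, (pq⁵)⁶ = p²q³, (pq⁵)⁷ = p³q⁸, (pq⁵)⁸ = q⁴, (pq⁵)⁹ = p, (pq⁵)¹⁰ = p²q⁵, (pq⁵)¹¹ = p³q, (pq⁵)¹² = q⁶, (pq⁵)¹³ = pq², (pq⁵)¹⁴ = p²q⁷, (pq⁵)¹⁵ = p³q³, (pq⁵)¹⁶ = q⁸, (pq⁵)¹⁷ = pq⁴, (pq⁵)¹⁸ = p², (pq⁵)¹⁹ = p³q⁵, (pq⁵)²⁰ = q, (pq⁵)²¹ = pq⁶, (pq⁵)²² = p²q², (pq⁵)²³ = p³q⁷, (pq⁵)²⁴ = q³, (pq⁵)²⁵ = pq⁸, (pq⁵)²⁶ = p²q⁴, (pq⁵)²⁷ = p³, (pq⁵)²⁸ = q⁵, (pq⁵)²⁹ = pq, (pq⁵)³⁰ = p²q⁶, (pq⁵)³¹ = p³q², (pq⁵)³² = q⁷, (pq⁵)³³ = pq³, (pq⁵)³⁴ = p²q⁸, (pq⁵)³⁵ = p³q⁴, (pq⁵)³⁶ = e.
The smallest positive k with (pq⁵)ᵏ = e is 36.

Answer: 36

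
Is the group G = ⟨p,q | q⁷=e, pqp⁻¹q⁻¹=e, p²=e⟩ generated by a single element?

|G| = 14. The element pq has order 14 (its powers give 14 distinct elements), so ⟨pq⟩ = G and G is cyclic.

Answer: Yes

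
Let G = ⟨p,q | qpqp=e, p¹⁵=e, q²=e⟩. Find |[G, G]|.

G' = [G, G] is generated by all commutators. The generator-pair commutators are: [p, q] = p².
The subgroup they normally generate is {e, p, p², p³, p⁴, p⁵, p⁶, p⁷, p⁸, p⁹, p¹⁰, p¹¹, p¹², p¹³, p¹⁴}, of order 15.
Check: |G/G'| = 30/15 = 2 is the order of the abelianisation.

Answer: 15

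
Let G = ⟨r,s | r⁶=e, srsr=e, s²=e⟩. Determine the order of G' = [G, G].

G' = [G, G] is generated by all commutators. The generator-pair commutators are: [r, s] = r².
The subgroup they normally generate is {e, r², r⁴}, of order 3.
Check: |G/G'| = 12/3 = 4 is the order of the abelianisation.

Answer: 3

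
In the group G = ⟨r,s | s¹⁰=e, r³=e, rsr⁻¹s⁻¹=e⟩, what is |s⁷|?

Compute successive powers until reaching e:
  (s⁷)¹ = s⁷, (s⁷)² = s⁴, (s⁷)³ = s, (s⁷)⁴ = s⁸, (s⁷)⁵ = s⁵, (s⁷)⁶ = s², (s⁷)⁷ = s⁹, (s⁷)⁸ = s⁶, (s⁷)⁹ = s³, (s⁷)¹⁰ = e.
The smallest positive k with (s⁷)ᵏ = e is 10.

Answer: 10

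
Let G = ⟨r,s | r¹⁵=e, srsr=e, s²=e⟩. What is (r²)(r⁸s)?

Compute (r²) · (r⁸s) by multiplying left to right and reducing via the relations at each step:
  (r²) · r⁸ = r¹⁰
  (r¹⁰) · s = r¹⁰s

Answer: r¹⁰s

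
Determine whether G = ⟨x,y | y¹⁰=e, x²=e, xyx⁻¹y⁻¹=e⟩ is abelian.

Each pair of generators commutes: x·y = xy = y·x. Since the generators pairwise commute, every element of G commutes with every other, so G is abelian.

Answer: Yes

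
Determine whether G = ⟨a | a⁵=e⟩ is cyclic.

|G| = 5. The element a has order 5 (its powers give 5 distinct elements), so ⟨a⟩ = G and G is cyclic.

Answer: Yes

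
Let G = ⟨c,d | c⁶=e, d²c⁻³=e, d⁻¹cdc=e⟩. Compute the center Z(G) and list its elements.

An element z ∈ Z(G) iff z commutes with every generator.
For example c³ is central: (c³)·c = c⁴ = c·(c³); (c³)·d = d⁻¹ = d·(c³).
Whereas c ∉ Z(G) since c·d = cd ≠ c²d⁻¹ = d·c.
Checking each of the 12 elements this way gives Z(G) = {e, c³}, of order 2.

Answer: {e, c³}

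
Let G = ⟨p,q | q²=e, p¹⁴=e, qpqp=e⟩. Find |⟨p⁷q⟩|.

|⟨p⁷q⟩| equals the order of p⁷q. Compute successive powers until reaching e:
  (p⁷q)¹ = p⁷q, (p⁷q)² = e.
The smallest positive k with (p⁷q)ᵏ = e is 2, so |⟨p⁷q⟩| = 2.

Answer: 2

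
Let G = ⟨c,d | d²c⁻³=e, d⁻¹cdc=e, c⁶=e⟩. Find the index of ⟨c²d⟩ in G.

First find ord(c²d) by computing successive powers:
  (c²d)¹ = c²d, (c²d)² = c³, (c²d)³ = c²d⁻¹, (c²d)⁴ = e.
So |⟨c²d⟩| = ord(c²d) = 4. With |G| = 12, by Lagrange [G : ⟨c²d⟩] = 12/4 = 3.

Answer: 3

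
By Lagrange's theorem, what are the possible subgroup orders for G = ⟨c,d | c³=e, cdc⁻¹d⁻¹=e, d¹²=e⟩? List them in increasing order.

|G| = 36 = 2² · 3². By Lagrange's theorem the order of any subgroup divides 36; the divisors of 36 are 1, 2, 3, 4, 6, 9, 12, 18, 36.

Answer: 1, 2, 3, 4, 6, 9, 12, 18, 36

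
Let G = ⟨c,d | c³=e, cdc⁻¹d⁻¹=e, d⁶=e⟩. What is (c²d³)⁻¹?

The order of (c²d³) is 6 (smallest k with (c²d³)ᵏ = e), so (c²d³)⁻¹ = (c²d³)⁵ = cd³.
Check: (c²d³) · (cd³) → (c²d³) · c = d³;   (d³) · d³ = e, giving e as required.

Answer: cd³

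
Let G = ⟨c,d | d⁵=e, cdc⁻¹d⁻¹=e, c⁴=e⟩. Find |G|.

Enumerate words in the generators, reducing via the relations: the distinct elements are
  {c, d, e, cd, c², c³, d², d³, d⁴, cd², cd³, cd⁴, c²d, c³d, c²d², c²d³, c²d⁴, c³d², c³d³, c³d⁴}.
No further products give new elements, so |G| = 20.

Answer: 20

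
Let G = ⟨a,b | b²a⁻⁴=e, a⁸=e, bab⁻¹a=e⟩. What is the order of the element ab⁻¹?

Compute successive powers until reaching e:
  (ab⁻¹)¹ = ab⁻¹, (ab⁻¹)² = a⁴, (ab⁻¹)³ = ab, (ab⁻¹)⁴ = e.
The smallest positive k with (ab⁻¹)ᵏ = e is 4.

Answer: 4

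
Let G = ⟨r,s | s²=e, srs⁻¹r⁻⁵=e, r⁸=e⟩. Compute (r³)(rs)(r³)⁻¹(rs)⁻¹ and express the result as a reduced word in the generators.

[(r³), (rs)] = (r³)·(rs)·(r³)⁻¹·(rs)⁻¹.
  (r³) · (rs) = r⁴s
  (r⁴s) · (r⁵) = r⁵s
  (r⁵s) · (r³s) = r⁴

Answer: r⁴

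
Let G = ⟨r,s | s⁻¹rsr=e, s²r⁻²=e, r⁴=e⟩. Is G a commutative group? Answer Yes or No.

r·s = rs but s·r = rs⁻¹, so r·s ≠ s·r and G is not abelian.

Answer: No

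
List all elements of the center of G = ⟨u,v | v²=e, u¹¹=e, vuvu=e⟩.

An element z ∈ Z(G) iff z commutes with every generator.
For example e is central: e·u = u = u·e; e·v = v = v·e.
Whereas u ∉ Z(G) since u·v = uv ≠ u¹⁰v = v·u.
Checking each of the 22 elements this way gives Z(G) = {e}, of order 1.

Answer: {e}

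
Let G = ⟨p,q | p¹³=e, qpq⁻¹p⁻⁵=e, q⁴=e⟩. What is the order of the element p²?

Compute successive powers until reaching e:
  (p²)¹ = p², (p²)² = p⁴, (p²)³ = p⁶, (p²)⁴ = p⁸, (p²)⁵ = p¹⁰, (p²)⁶ = p¹², (p²)⁷ = p, (p²)⁸ = p³, (p²)⁹ = p⁵, (p²)¹⁰ = p⁷, (p²)¹¹ = p⁹, (p²)¹² = p¹¹, (p²)¹³ = e.
The smallest positive k with (p²)ᵏ = e is 13.

Answer: 13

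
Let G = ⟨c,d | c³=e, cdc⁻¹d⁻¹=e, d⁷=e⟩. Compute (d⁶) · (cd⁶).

Compute (d⁶) · (cd⁶) by multiplying left to right and reducing via the relations at each step:
  (d⁶) · c = cd⁶
  (cd⁶) · d⁶ = cd⁵

Answer: cd⁵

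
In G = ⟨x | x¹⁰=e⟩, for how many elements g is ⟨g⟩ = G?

G is cyclic of order 10. An element generates G iff its order is 10, and a cyclic group of order 10 has exactly φ(10) = 4 such elements.

Answer: 4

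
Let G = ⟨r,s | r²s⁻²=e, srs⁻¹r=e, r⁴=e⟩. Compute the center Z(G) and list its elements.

An element z ∈ Z(G) iff z commutes with every generator.
For example r² is central: (r²)·r = r³ = r·(r²); (r²)·s = s⁻¹ = s·(r²).
Whereas r ∉ Z(G) since r·s = rs ≠ rs⁻¹ = s·r.
Checking each of the 8 elements this way gives Z(G) = {e, r²}, of order 2.

Answer: {e, r²}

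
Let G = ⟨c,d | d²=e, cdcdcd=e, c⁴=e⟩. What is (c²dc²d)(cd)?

Compute (c²dc²d) · (cd) by multiplying left to right and reducing via the relations at each step:
  (c²dc²d) · c = cdc²d
  (cdc²d) · d = cdc²

Answer: cdc²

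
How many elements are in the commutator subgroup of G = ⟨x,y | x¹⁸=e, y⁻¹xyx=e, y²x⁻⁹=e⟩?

G' = [G, G] is generated by all commutators. The generator-pair commutators are: [x, y] = x².
The subgroup they normally generate is {e, x², x⁴, x⁶, x⁸, x¹⁰, x¹², x¹⁴, x¹⁶}, of order 9.
Check: |G/G'| = 36/9 = 4 is the order of the abelianisation.

Answer: 9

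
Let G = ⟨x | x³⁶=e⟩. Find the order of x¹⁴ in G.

Compute successive powers until reaching e:
  (x¹⁴)¹ = x¹⁴, (x¹⁴)² = x²⁸, (x¹⁴)³ = x⁶, (x¹⁴)⁴ = x²⁰, (x¹⁴)⁵ = x³⁴, (x¹⁴)⁶ = x¹², (x¹⁴)⁷ = x²⁶, (x¹⁴)⁸ = x⁴, (x¹⁴)⁹ = x¹⁸, (x¹⁴)¹⁰ = x³², (x¹⁴)¹¹ = x¹⁰, (x¹⁴)¹² = x²⁴, (x¹⁴)¹³ = x², (x¹⁴)¹⁴ = x¹⁶, (x¹⁴)¹⁵ = x³⁰, (x¹⁴)¹⁶ = x⁸, (x¹⁴)¹⁷ = x²², (x¹⁴)¹⁸ = e.
The smallest positive k with (x¹⁴)ᵏ = e is 18.

Answer: 18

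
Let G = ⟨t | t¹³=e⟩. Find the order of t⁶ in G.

Compute successive powers until reaching e:
  (t⁶)¹ = t⁶, (t⁶)² = t¹², (t⁶)³ = t⁵, (t⁶)⁴ = t¹¹, (t⁶)⁵ = t⁴, (t⁶)⁶ = t¹⁰, (t⁶)⁷ = t³, (t⁶)⁸ = t⁹, (t⁶)⁹ = t², (t⁶)¹⁰ = t⁸, (t⁶)¹¹ = t, (t⁶)¹² = t⁷, (t⁶)¹³ = e.
The smallest positive k with (t⁶)ᵏ = e is 13.

Answer: 13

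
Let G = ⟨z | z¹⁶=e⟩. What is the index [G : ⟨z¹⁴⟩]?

First find ord(z¹⁴) by computing successive powers:
  (z¹⁴)¹ = z¹⁴, (z¹⁴)² = z¹², (z¹⁴)³ = z¹⁰, (z¹⁴)⁴ = z⁸, (z¹⁴)⁵ = z⁶, (z¹⁴)⁶ = z⁴, (z¹⁴)⁷ = z², (z¹⁴)⁸ = e.
So |⟨z¹⁴⟩| = ord(z¹⁴) = 8. With |G| = 16, by Lagrange [G : ⟨z¹⁴⟩] = 16/8 = 2.

Answer: 2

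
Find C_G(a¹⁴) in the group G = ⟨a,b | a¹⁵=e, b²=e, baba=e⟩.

⟨a¹⁴⟩ ⊆ C_G(a¹⁴) since powers of a¹⁴ commute with a¹⁴; so |C_G(a¹⁴)| ≥ |⟨a¹⁴⟩| = 15.
By orbit–stabilizer, |C_G(a¹⁴)| = |G| / |conj. class of a¹⁴| = 30 / 2 = 15.
The 15 elements commuting with a¹⁴ are {e, a, a², a³, a⁴, a⁵, a⁶, a⁷, a⁸, a⁹, a¹⁰, a¹¹, a¹², a¹³, a¹⁴}.

Answer: {e, a, a², a³, a⁴, a⁵, a⁶, a⁷, a⁸, a⁹, a¹⁰, a¹¹, a¹², a¹³, a¹⁴}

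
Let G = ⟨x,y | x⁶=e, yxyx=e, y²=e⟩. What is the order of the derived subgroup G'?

G' = [G, G] is generated by all commutators. The generator-pair commutators are: [x, y] = x².
The subgroup they normally generate is {e, x², x⁴}, of order 3.
Check: |G/G'| = 12/3 = 4 is the order of the abelianisation.

Answer: 3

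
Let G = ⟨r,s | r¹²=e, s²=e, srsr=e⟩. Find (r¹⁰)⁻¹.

The order of (r¹⁰) is 6 (smallest k with (r¹⁰)ᵏ = e), so (r¹⁰)⁻¹ = (r¹⁰)⁵ = r².
Check: (r¹⁰) · (r²) → (r¹⁰) · r² = e, giving e as required.

Answer: r²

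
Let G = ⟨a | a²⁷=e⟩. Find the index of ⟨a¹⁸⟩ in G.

First find ord(a¹⁸) by computing successive powers:
  (a¹⁸)¹ = a¹⁸, (a¹⁸)² = a⁹, (a¹⁸)³ = e.
So |⟨a¹⁸⟩| = ord(a¹⁸) = 3. With |G| = 27, by Lagrange [G : ⟨a¹⁸⟩] = 27/3 = 9.

Answer: 9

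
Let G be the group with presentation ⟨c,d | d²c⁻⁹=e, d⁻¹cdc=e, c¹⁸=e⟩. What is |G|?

Enumerate words in the generators, reducing via the relations: the distinct elements are
  {c, d, e, cd, c², c³, c⁴, c⁵, c⁶, c⁷, c⁸, c⁹, c²d, c³d, c¹², c¹³, c¹¹, c¹⁰, c¹⁴, c¹⁵, c¹⁶, c¹⁷, c⁴d, c⁵d, c⁶d, c⁷d, c⁸d, d⁻¹, cd⁻¹, c²d⁻¹, c³d⁻¹, c⁴d⁻¹, c⁵d⁻¹, c⁶d⁻¹, c⁷d⁻¹, c⁸d⁻¹}.
No further products give new elements, so |G| = 36.

Answer: 36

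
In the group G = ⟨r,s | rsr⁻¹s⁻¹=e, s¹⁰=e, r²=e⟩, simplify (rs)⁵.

Compute successive powers of (rs), reducing at each step:
  (rs)²: (rs) · r = s;   s · s = s²
  (rs)³: (s²) · r = rs²;   (rs²) · s = rs³
  (rs)⁴: (rs³) · r = s³;   (s³) · s = s⁴
  (rs)⁵: (s⁴) · r = rs⁴;   (rs⁴) · s = rs⁵

Answer: rs⁵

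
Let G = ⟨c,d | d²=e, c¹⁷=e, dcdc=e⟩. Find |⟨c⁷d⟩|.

|⟨c⁷d⟩| equals the order of c⁷d. Compute successive powers until reaching e:
  (c⁷d)¹ = c⁷d, (c⁷d)² = e.
The smallest positive k with (c⁷d)ᵏ = e is 2, so |⟨c⁷d⟩| = 2.

Answer: 2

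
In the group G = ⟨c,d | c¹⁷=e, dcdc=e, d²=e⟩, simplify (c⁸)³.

Compute successive powers of (c⁸), reducing at each step:
  (c⁸)²: (c⁸) · c⁸ = c¹⁶
  (c⁸)³: (c¹⁶) · c⁸ = c⁷

Answer: c⁷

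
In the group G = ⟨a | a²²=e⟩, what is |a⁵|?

Compute successive powers until reaching e:
  (a⁵)¹ = a⁵, (a⁵)² = a¹⁰, (a⁵)³ = a¹⁵, (a⁵)⁴ = a²⁰, (a⁵)⁵ = a³, (a⁵)⁶ = a⁸, (a⁵)⁷ = a¹³, (a⁵)⁸ = a¹⁸, (a⁵)⁹ = a, (a⁵)¹⁰ = a⁶, (a⁵)¹¹ = a¹¹, (a⁵)¹² = a¹⁶, (a⁵)¹³ = a²¹, (a⁵)¹⁴ = a⁴, (a⁵)¹⁵ = a⁹, (a⁵)¹⁶ = a¹⁴, (a⁵)¹⁷ = a¹⁹, (a⁵)¹⁸ = a², (a⁵)¹⁹ = a⁷, (a⁵)²⁰ = a¹², (a⁵)²¹ = a¹⁷, (a⁵)²² = e.
The smallest positive k with (a⁵)ᵏ = e is 22.

Answer: 22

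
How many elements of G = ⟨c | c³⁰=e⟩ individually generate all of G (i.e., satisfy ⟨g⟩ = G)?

G is cyclic of order 30. An element generates G iff its order is 30, and a cyclic group of order 30 has exactly φ(30) = 8 such elements.

Answer: 8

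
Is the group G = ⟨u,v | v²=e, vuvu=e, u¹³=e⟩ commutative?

u·v = uv but v·u = u¹²v, so u·v ≠ v·u and G is not abelian.

Answer: No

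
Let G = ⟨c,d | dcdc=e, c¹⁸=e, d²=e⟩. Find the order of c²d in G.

Compute successive powers until reaching e:
  (c²d)¹ = c²d, (c²d)² = e.
The smallest positive k with (c²d)ᵏ = e is 2.

Answer: 2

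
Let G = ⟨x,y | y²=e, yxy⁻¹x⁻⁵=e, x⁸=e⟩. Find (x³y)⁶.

Compute successive powers of (x³y), reducing at each step:
  (x³y)²: (x³y) · x³ = x²y;   (x²y) · y = x²
  (x³y)³: (x²) · x³ = x⁵;   (x⁵) · y = x⁵y
  (x³y)⁴: (x⁵y) · x³ = x⁴y;   (x⁴y) · y = x⁴
  (x³y)⁵: (x⁴) · x³ = x⁷;   (x⁷) · y = x⁷y
  (x³y)⁶: (x⁷y) · x³ = x⁶y;   (x⁶y) · y = x⁶

Answer: x⁶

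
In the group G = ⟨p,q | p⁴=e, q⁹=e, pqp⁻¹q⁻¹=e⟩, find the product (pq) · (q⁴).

Compute (pq) · (q⁴) by multiplying left to right and reducing via the relations at each step:
  (pq) · q⁴ = pq⁵

Answer: pq⁵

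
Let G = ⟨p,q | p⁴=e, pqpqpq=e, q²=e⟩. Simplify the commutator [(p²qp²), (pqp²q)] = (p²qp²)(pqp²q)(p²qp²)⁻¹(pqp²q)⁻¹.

[(p²qp²), (pqp²q)] = (p²qp²)·(pqp²q)·(p²qp²)⁻¹·(pqp²q)⁻¹.
  (p²qp²) · (pqp²q) = qp
  (qp) · (p²qp²) = pqp³
  (pqp³) · (pqp²q) = p³q

Answer: p³q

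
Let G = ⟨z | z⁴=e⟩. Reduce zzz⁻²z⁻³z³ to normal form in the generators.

Multiply left to right, reducing at each step:
  z · z = z²
  (z²) · z⁻² = e
  e · z⁻³ = z
  z · z³ = e

Answer: e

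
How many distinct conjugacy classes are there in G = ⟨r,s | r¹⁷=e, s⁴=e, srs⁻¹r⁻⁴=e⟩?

The conjugacy classes (representative and size) are:
  [e] (size 1), [r⁴] (size 4), [r²] (size 4), [r⁵] (size 4), [r¹¹] (size 4), [r⁷s] (size 17), [r³s²] (size 17), [r⁹s³] (size 17).
Class equation: 1 + 4 + 4 + 4 + 4 + 17 + 17 + 17 = 68 = |G|. So G has 8 conjugacy classes.

Answer: 8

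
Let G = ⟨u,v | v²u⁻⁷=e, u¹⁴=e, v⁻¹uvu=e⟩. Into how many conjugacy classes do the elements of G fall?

The conjugacy classes (representative and size) are:
  [e] (size 1), [u¹³] (size 2), [u¹²] (size 2), [u¹¹] (size 2), [u⁴] (size 2), [u⁵] (size 2), [u⁸] (size 2), [u⁷] (size 1), [u⁵v⁻¹] (size 7), [u⁵v] (size 7).
Class equation: 1 + 2 + 2 + 2 + 2 + 2 + 2 + 1 + 7 + 7 = 28 = |G|. So G has 10 conjugacy classes.

Answer: 10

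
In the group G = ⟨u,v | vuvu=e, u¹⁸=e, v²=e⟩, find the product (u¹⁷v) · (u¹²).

Compute (u¹⁷v) · (u¹²) by multiplying left to right and reducing via the relations at each step:
  (u¹⁷v) · u¹² = u⁵v

Answer: u⁵v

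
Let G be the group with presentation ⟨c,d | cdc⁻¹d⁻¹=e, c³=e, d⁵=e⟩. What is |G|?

Enumerate words in the generators, reducing via the relations: the distinct elements are
  {c, d, e, cd, c², d², d³, d⁴, cd², cd³, cd⁴, c²d, c²d², c²d³, c²d⁴}.
No further products give new elements, so |G| = 15.

Answer: 15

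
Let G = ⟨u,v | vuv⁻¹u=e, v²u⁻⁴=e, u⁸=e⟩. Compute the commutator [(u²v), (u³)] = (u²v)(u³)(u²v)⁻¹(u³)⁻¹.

[(u²v), (u³)] = (u²v)·(u³)·(u²v)⁻¹·(u³)⁻¹.
  (u²v) · (u³) = u³v⁻¹
  (u³v⁻¹) · (u²v⁻¹) = u⁵
  (u⁵) · (u⁵) = u²

Answer: u²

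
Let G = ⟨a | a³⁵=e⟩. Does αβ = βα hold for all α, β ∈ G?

G has a single generator, so G is cyclic and hence abelian.

Answer: Yes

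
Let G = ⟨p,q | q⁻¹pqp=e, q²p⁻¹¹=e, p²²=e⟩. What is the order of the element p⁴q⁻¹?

Compute successive powers until reaching e:
  (p⁴q⁻¹)¹ = p⁴q⁻¹, (p⁴q⁻¹)² = p¹¹, (p⁴q⁻¹)³ = p⁴q, (p⁴q⁻¹)⁴ = e.
The smallest positive k with (p⁴q⁻¹)ᵏ = e is 4.

Answer: 4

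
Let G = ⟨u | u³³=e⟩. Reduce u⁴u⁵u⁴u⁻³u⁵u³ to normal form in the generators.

Multiply left to right, reducing at each step:
  (u⁴) · u⁵ = u⁹
  (u⁹) · u⁴ = u¹³
  (u¹³) · u⁻³ = u¹⁰
  (u¹⁰) · u⁵ = u¹⁵
  (u¹⁵) · u³ = u¹⁸

Answer: u¹⁸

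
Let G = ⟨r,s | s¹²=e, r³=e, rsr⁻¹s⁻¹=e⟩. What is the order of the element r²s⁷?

Compute successive powers until reaching e:
  (r²s⁷)¹ = r²s⁷, (r²s⁷)² = rs², (r²s⁷)³ = s⁹, (r²s⁷)⁴ = r²s⁴, (r²s⁷)⁵ = rs¹¹, (r²s⁷)⁶ = s⁶, (r²s⁷)⁷ = r²s, (r²s⁷)⁸ = rs⁸, (r²s⁷)⁹ = s³, (r²s⁷)¹⁰ = r²s¹⁰, (r²s⁷)¹¹ = rs⁵, (r²s⁷)¹² = e.
The smallest positive k with (r²s⁷)ᵏ = e is 12.

Answer: 12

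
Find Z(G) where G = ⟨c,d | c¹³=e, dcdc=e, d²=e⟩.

An element z ∈ Z(G) iff z commutes with every generator.
For example e is central: e·c = c = c·e; e·d = d = d·e.
Whereas c ∉ Z(G) since c·d = cd ≠ c¹²d = d·c.
Checking each of the 26 elements this way gives Z(G) = {e}, of order 1.

Answer: {e}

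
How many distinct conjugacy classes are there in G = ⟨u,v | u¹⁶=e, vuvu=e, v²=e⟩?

The conjugacy classes (representative and size) are:
  [e] (size 1), [u¹⁵] (size 2), [u²] (size 2), [u³] (size 2), [u¹²] (size 2), [u⁵] (size 2), [u⁶] (size 2), [u⁷] (size 2), [u⁸] (size 1), [u²v] (size 8), [u¹⁵v] (size 8).
Class equation: 1 + 2 + 2 + 2 + 2 + 2 + 2 + 2 + 1 + 8 + 8 = 32 = |G|. So G has 11 conjugacy classes.

Answer: 11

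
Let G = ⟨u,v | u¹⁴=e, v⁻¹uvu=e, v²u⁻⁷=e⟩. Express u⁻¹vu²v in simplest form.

Multiply left to right, reducing at each step:
  (u¹³) · v = u⁶v⁻¹
  (u⁶v⁻¹) · u² = u⁴v⁻¹
  (u⁴v⁻¹) · v = u⁴

Answer: u⁴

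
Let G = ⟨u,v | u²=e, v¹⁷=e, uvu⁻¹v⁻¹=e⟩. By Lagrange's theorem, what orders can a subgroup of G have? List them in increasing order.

|G| = 34 = 2 · 17. By Lagrange's theorem the order of any subgroup divides 34; the divisors of 34 are 1, 2, 17, 34.

Answer: 1, 2, 17, 34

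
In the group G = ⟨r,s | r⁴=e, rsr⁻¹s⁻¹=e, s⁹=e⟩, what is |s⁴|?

Compute successive powers until reaching e:
  (s⁴)¹ = s⁴, (s⁴)² = s⁸, (s⁴)³ = s³, (s⁴)⁴ = s⁷, (s⁴)⁵ = s², (s⁴)⁶ = s⁶, (s⁴)⁷ = s, (s⁴)⁸ = s⁵, (s⁴)⁹ = e.
The smallest positive k with (s⁴)ᵏ = e is 9.

Answer: 9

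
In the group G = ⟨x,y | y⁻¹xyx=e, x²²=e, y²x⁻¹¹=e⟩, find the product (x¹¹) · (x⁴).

Compute (x¹¹) · (x⁴) by multiplying left to right and reducing via the relations at each step:
  (x¹¹) · x⁴ = x¹⁵

Answer: x¹⁵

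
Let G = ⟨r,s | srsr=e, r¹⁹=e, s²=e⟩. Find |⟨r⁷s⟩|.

|⟨r⁷s⟩| equals the order of r⁷s. Compute successive powers until reaching e:
  (r⁷s)¹ = r⁷s, (r⁷s)² = e.
The smallest positive k with (r⁷s)ᵏ = e is 2, so |⟨r⁷s⟩| = 2.

Answer: 2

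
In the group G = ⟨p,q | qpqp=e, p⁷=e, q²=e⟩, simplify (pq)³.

Compute successive powers of (pq), reducing at each step:
  (pq)²: (pq) · p = q;   q · q = e
  (pq)³: e · p = p;   p · q = pq

Answer: pq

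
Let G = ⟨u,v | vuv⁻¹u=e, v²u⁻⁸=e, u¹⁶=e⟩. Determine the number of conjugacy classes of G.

The conjugacy classes (representative and size) are:
  [e] (size 1), [u] (size 2), [u¹⁴] (size 2), [u¹³] (size 2), [u¹²] (size 2), [u⁵] (size 2), [u¹⁰] (size 2), [u⁷] (size 2), [u⁸] (size 1), [v⁻¹] (size 8), [u⁷v⁻¹] (size 8).
Class equation: 1 + 2 + 2 + 2 + 2 + 2 + 2 + 2 + 1 + 8 + 8 = 32 = |G|. So G has 11 conjugacy classes.

Answer: 11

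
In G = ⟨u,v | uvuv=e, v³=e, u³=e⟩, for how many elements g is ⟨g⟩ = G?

⟨g⟩ = G would require ord(g) = |G| = 12, but the maximum element order in G is 3 < 12. So G is not cyclic and no single element generates it: the count is 0.

Answer: 0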